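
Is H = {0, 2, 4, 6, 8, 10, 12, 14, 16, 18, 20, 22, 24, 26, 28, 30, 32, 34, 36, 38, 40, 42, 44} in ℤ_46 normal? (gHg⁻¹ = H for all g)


H = {0, 2, 4, 6, 8, 10, 12, 14, 16, 18, 20, 22, 24, 26, 28, 30, 32, 34, 36, 38, 40, 42, 44} in ℤ_46
ℤ_46 is abelian; every subgroup of an abelian group is normal

Yes, normal subgroup


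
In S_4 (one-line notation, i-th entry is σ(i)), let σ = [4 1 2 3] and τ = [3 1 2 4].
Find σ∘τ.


σ∘τ: apply τ first, then σ
1 →τ 3 →σ 2
2 →τ 1 →σ 4
3 →τ 2 →σ 1
4 →τ 4 →σ 3

σ∘τ = [2 4 1 3]


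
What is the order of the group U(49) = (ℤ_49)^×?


U(n) is the group of units mod n; |U(n)| = φ(n)
|U(49)| = φ(49) = 42

|U(49) = (ℤ_49)^×| = 42


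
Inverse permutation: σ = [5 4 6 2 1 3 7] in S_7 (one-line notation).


To find σ⁻¹, swap domain and range:
σ(1) = 5 → σ⁻¹(5) = 1
σ(2) = 4 → σ⁻¹(4) = 2
σ(3) = 6 → σ⁻¹(6) = 3
σ(4) = 2 → σ⁻¹(2) = 4
σ(5) = 1 → σ⁻¹(1) = 5
σ(6) = 3 → σ⁻¹(3) = 6
σ(7) = 7 → σ⁻¹(7) = 7

σ⁻¹ = [5 4 6 2 1 3 7]


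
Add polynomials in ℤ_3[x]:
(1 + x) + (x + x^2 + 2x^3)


Add coefficients mod 3:
x^0: 1 + 0 = 1 (mod 3)
x^1: 1 + 1 = 2 (mod 3)
x^2: 0 + 1 = 1 (mod 3)
x^3: 0 + 2 = 2 (mod 3)
Result: 1 + 2x + x^2 + 2x^3

f + g = 1 + 2x + x^2 + 2x^3


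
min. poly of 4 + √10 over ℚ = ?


Let α = 4 + √10. Then α - 4 = √10, so (α - 4)² = 10, giving α² - 8α + 6 = 0. Degree 2 and α ∉ ℚ, so this is the minimal polynomial.

Minimal polynomial: x² - 8x + 6


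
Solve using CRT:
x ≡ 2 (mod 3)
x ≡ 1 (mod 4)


m₁ = 3, m₂ = 4, gcd = 1, so CRT applies. M = m₁·m₂ = 12
Let M₁ = M/m₁ = 4, M₂ = M/m₂ = 3
Find y₁ ≡ M₁⁻¹ (mod m₁): 4⁻¹ ≡ 1 (mod 3)
Find y₂ ≡ M₂⁻¹ (mod m₂): 3⁻¹ ≡ 3 (mod 4)
x = a₁·M₁·y₁ + a₂·M₂·y₂ = 2·4·1 + 1·3·3 = 17
Reduce mod 12: x ≡ 5
Check: 5 mod 3 = 2 ✓, 5 mod 4 = 1 ✓

x ≡ 5 (mod 12)


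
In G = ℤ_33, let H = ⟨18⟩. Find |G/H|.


|⟨18⟩| = n / gcd(18, 33) = 33 / 3 = 11
H is normal (ℤ_33 is abelian).
|G/H| = |G| / |H| = 33 / 11 = 3

|G/H| = 3


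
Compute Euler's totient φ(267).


Factor n: 267 = 3 × 89
φ(n) = n · ∏(1 - 1/p) over distinct primes p | n
φ(267) = 267 · (1 - 1/3) · (1 - 1/89) = 176

φ(267) = 176


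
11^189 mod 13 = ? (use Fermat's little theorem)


Fermat's little theorem: if p is prime and gcd(a,p)=1, then a^(p-1) ≡ 1 (mod p)
p = 13 is prime, gcd(11,13) = 1
Reduce exponent: 189 mod 12 = 9
So 11^189 ≡ 11^9 (mod 13)
11^9 mod 13 = 8

11^189 ≡ 8 (mod 13)


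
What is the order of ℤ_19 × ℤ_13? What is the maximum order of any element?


|ℤ_19 × ℤ_13| = 19 × 13 = 247
Max element order = lcm(19,13) = 247
Cyclic? Yes (gcd=1)

|ℤ_19×ℤ_13| = 247, max element order = 247


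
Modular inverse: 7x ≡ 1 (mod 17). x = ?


Use the extended Euclidean algorithm to write 1 = 7·s + 17·t; then s mod 17 is the inverse.
Euclidean algorithm:
  7 = 0·17 + 7
  17 = 2·7 + 3
  7 = 2·3 + 1
  3 = 3·1 + 0
gcd(7,17) = 1
Back-substitution gives: 7·(5) + 17·(-2) = 1
So 7⁻¹ ≡ 5 ≡ 5 (mod 17)
Check: 7 × 5 = 35 ≡ 1 (mod 17) ✓

7⁻¹ ≡ 5 (mod 17)


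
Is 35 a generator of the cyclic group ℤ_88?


g generates ℤ_n iff gcd(g, n) = 1
gcd(35, 88) = 1
Since gcd = 1, 35 is a generator.

Yes, 35 generates ℤ_88


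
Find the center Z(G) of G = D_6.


Z(G) = {g ∈ G | gx = xg for all x ∈ G}
For even n, Z(D_n) = {e, r^(n/2)}: the 180° rotation r^3 commutes with every reflection and rotation

Z(D_6) = {e, r^3}


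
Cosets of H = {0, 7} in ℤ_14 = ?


H = {0, 7}, |H| = 2
Number of cosets = |G|/|H| = 14/2 = 7
0 + H = {0, 7}
1 + H = {1, 8}
2 + H = {2, 9}
3 + H = {3, 10}
4 + H = {4, 11}
5 + H = {5, 12}
6 + H = {6, 13}

Cosets: 0+H={0,7}; 1+H={1,8}; 2+H={2,9}; 3+H={3,10}; 4+H={4,11}; 5+H={5,12}; 6+H={6,13}


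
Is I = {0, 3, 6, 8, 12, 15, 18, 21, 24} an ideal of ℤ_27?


Check ideal conditions for I = {0, 3, 6, 8, 12, 15, 18, 21, 24} in ℤ_27:
(1) I is an additive subgroup? No
(2) For r ∈ ℤ_27 and a ∈ I: r·a ∈ I? No  [counterexample: r=2, a=8, r·a mod 27 = 16 ∉ I]

No, I is not an ideal of ℤ_27


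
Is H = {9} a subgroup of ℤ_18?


Subgroup test for H = {9} in (ℤ_18, +):
(1) 0 ∈ H? No
(2) Closure: for all a,b ∈ H, (a+b) mod 18 ∈ H? No  [counterexample: 9 + 9 = 0 ∉ H]
(3) Inverses: for all a ∈ H, -a mod 18 ∈ H? Yes

No, H is not a subgroup of ℤ_18


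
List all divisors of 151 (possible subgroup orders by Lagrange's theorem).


Lagrange's theorem: |H| divides |G|
|G| = 151
Divisors of 151: 1, 151

Possible subgroup orders: {1, 151}


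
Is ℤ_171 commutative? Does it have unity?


ℤ_171 is a commutative ring with unity 1; 171 = 3×57 is composite, so 3·57 ≡ 0 gives zero divisors (not an integral domain)
Commutative: Yes
Integral domain: No
Has unity: Yes

ℤ_171: Commutative=Yes, Unity=Yes


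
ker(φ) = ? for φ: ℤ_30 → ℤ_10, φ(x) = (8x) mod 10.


Kernel = preimage of identity
ker(φ) = {x ∈ ℤ_30 : 8x ≡ 0 (mod 10)}. Since 10 | 30, φ is well-defined. The kernel is the cyclic subgroup ⟨5⟩ of ℤ_30 (order 6), i.e. {0, 5, 10, 15, 20, 25}

ker(φ) = {0, 5, 10, 15, 20, 25}


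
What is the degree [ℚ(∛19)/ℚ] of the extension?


∛19 has minimal polynomial x³ - 19 (irreducible over ℚ since 19 is not a perfect cube)

[ℚ(∛19)/ℚ] = 3


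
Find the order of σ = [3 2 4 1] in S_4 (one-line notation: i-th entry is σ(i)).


Cycle decomposition: (1 3 4)
Cycle lengths: 3
Order = lcm(3) = 3

ord(σ) = 3


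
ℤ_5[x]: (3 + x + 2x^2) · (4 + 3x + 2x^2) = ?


Expand and collect like terms; reduce coefficients mod 5:
x^0: 3·4 = 12 ≡ 2 (mod 5)
x^1: 3·3 + 1·4 = 13 ≡ 3 (mod 5)
x^2: 3·2 + 1·3 + 2·4 = 17 ≡ 2 (mod 5)
x^3: 1·2 + 2·3 = 8 ≡ 3 (mod 5)
x^4: 2·2 = 4 ≡ 4 (mod 5)
Result: 2 + 3x + 2x^2 + 3x^3 + 4x^4

f · g = 2 + 3x + 2x^2 + 3x^3 + 4x^4


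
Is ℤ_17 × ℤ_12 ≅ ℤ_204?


Comparing ℤ_17 × ℤ_12 and ℤ_204:
gcd(17,12) = 1, so ℤ_17 × ℤ_12 ≅ ℤ_204 (CRT)

Yes, ℤ_17 × ℤ_12 ≅ ℤ_204


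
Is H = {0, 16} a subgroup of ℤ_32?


Subgroup test for H = {0, 16} in (ℤ_32, +):
(1) 0 ∈ H? Yes
(2) Closure: for all a,b ∈ H, (a+b) mod 32 ∈ H? Yes
(3) Inverses: for all a ∈ H, -a mod 32 ∈ H? Yes

Yes, H is a subgroup of ℤ_32


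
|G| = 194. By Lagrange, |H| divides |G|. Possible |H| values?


Lagrange's theorem: |H| divides |G|
|G| = 194
Divisors of 194: 1, 2, 97, 194

Possible subgroup orders: {1, 2, 97, 194}


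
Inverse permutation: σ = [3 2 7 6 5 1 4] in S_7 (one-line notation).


To find σ⁻¹, swap domain and range:
σ(1) = 3 → σ⁻¹(3) = 1
σ(2) = 2 → σ⁻¹(2) = 2
σ(3) = 7 → σ⁻¹(7) = 3
σ(4) = 6 → σ⁻¹(6) = 4
σ(5) = 5 → σ⁻¹(5) = 5
σ(6) = 1 → σ⁻¹(1) = 6
σ(7) = 4 → σ⁻¹(4) = 7

σ⁻¹ = [6 2 1 7 5 4 3]


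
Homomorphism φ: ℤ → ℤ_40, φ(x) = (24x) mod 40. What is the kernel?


Kernel = preimage of identity
ker(φ) = {x ∈ ℤ : 24x ≡ 0 (mod 40)}. gcd(24,40) = 8, so 24x ≡ 0 (mod 40) ⟺ x ≡ 0 (mod 40/8 = 5). Hence ker(φ) = 5ℤ

ker(φ) = 5ℤ


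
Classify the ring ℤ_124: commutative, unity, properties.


ℤ_124 is a commutative ring with unity 1; 124 = 2×62 is composite, so 2·62 ≡ 0 gives zero divisors (not an integral domain)
Commutative: Yes
Integral domain: No
Has unity: Yes

ℤ_124: Commutative=Yes, Unity=Yes


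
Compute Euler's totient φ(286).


Factor n: 286 = 2 × 11 × 13
φ(n) = n · ∏(1 - 1/p) over distinct primes p | n
φ(286) = 286 · (1 - 1/2) · (1 - 1/11) · (1 - 1/13) = 120

φ(286) = 120


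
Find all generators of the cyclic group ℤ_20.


g generates ℤ_n iff gcd(g,n) = 1
Prime factors of 20: 2, 5
Generators are g ∈ {1,...,19} not divisible by any of these primes.
Generators: {1, 3, 7, 9, 11, 13, 17, 19}
Number of generators = φ(20) = 8

Generators of ℤ_20 = {1, 3, 7, 9, 11, 13, 17, 19}


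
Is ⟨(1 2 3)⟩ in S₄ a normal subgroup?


H = ⟨(1 2 3)⟩ in S₄
(1 4)(1 2 3)(1 4)⁻¹ = (4 2 3) ∉ ⟨(1 2 3)⟩

No, not a normal subgroup


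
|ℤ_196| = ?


ℤ_n has n elements.

|ℤ_196| = 196


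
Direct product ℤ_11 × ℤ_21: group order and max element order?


|ℤ_11 × ℤ_21| = 11 × 21 = 231
Max element order = lcm(11,21) = 231
Cyclic? Yes (gcd=1)

|ℤ_11×ℤ_21| = 231, max element order = 231


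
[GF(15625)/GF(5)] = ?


GF(15625) = GF(5^6), so the extension degree is 6

[GF(15625)/GF(5)] = 6


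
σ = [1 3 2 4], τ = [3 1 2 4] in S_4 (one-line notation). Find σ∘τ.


σ∘τ: apply τ first, then σ
1 →τ 3 →σ 2
2 →τ 1 →σ 1
3 →τ 2 →σ 3
4 →τ 4 →σ 4

σ∘τ = [2 1 3 4]


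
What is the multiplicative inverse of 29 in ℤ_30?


Use the extended Euclidean algorithm to write 1 = 29·s + 30·t; then s mod 30 is the inverse.
Euclidean algorithm:
  29 = 0·30 + 29
  30 = 1·29 + 1
  29 = 29·1 + 0
gcd(29,30) = 1
Back-substitution gives: 29·(-1) + 30·(1) = 1
So 29⁻¹ ≡ -1 ≡ 29 (mod 30)
Check: 29 × 29 = 841 ≡ 1 (mod 30) ✓

29⁻¹ ≡ 29 (mod 30)


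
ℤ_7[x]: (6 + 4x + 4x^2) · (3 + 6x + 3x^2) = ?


Expand and collect like terms; reduce coefficients mod 7:
x^0: 6·3 = 18 ≡ 4 (mod 7)
x^1: 6·6 + 4·3 = 48 ≡ 6 (mod 7)
x^2: 6·3 + 4·6 + 4·3 = 54 ≡ 5 (mod 7)
x^3: 4·3 + 4·6 = 36 ≡ 1 (mod 7)
x^4: 4·3 = 12 ≡ 5 (mod 7)
Result: 4 + 6x + 5x^2 + x^3 + 5x^4

f · g = 4 + 6x + 5x^2 + x^3 + 5x^4


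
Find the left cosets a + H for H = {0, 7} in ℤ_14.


H = {0, 7}, |H| = 2
Number of cosets = |G|/|H| = 14/2 = 7
0 + H = {0, 7}
1 + H = {1, 8}
2 + H = {2, 9}
3 + H = {3, 10}
4 + H = {4, 11}
5 + H = {5, 12}
6 + H = {6, 13}

Cosets: 0+H={0,7}; 1+H={1,8}; 2+H={2,9}; 3+H={3,10}; 4+H={4,11}; 5+H={5,12}; 6+H={6,13}


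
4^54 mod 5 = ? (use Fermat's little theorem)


Fermat's little theorem: if p is prime and gcd(a,p)=1, then a^(p-1) ≡ 1 (mod p)
p = 5 is prime, gcd(4,5) = 1
Reduce exponent: 54 mod 4 = 2
So 4^54 ≡ 4^2 (mod 5)
4^2 mod 5 = 1

4^54 ≡ 1 (mod 5)


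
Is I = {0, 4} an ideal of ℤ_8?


Check ideal conditions for I = {0, 4} in ℤ_8:
(1) I is an additive subgroup? Yes
(2) For r ∈ ℤ_8 and a ∈ I: r·a ∈ I? Yes

Yes, I is an ideal of ℤ_8


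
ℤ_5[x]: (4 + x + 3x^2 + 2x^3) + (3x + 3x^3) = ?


Add coefficients mod 5:
x^0: 4 + 0 = 4 (mod 5)
x^1: 1 + 3 = 4 (mod 5)
x^2: 3 + 0 = 3 (mod 5)
x^3: 2 + 3 = 0 (mod 5)
Result: 4 + 4x + 3x^2

f + g = 4 + 4x + 3x^2


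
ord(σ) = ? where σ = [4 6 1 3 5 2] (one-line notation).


Cycle decomposition: (1 4 3) (2 6)
Cycle lengths: 3, 2
Order = lcm(3, 2) = 6

ord(σ) = 6


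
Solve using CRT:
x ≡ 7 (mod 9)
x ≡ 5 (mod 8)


m₁ = 9, m₂ = 8, gcd = 1, so CRT applies. M = m₁·m₂ = 72
Let M₁ = M/m₁ = 8, M₂ = M/m₂ = 9
Find y₁ ≡ M₁⁻¹ (mod m₁): 8⁻¹ ≡ 8 (mod 9)
Find y₂ ≡ M₂⁻¹ (mod m₂): 9⁻¹ ≡ 1 (mod 8)
x = a₁·M₁·y₁ + a₂·M₂·y₂ = 7·8·8 + 5·9·1 = 493
Reduce mod 72: x ≡ 61
Check: 61 mod 9 = 7 ✓, 61 mod 8 = 5 ✓

x ≡ 61 (mod 72)


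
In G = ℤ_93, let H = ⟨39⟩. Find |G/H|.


|⟨39⟩| = n / gcd(39, 93) = 93 / 3 = 31
H is normal (ℤ_93 is abelian).
|G/H| = |G| / |H| = 93 / 31 = 3

|G/H| = 3


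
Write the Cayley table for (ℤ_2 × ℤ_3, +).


Elements: {(0,0), (0,1), (0,2), (1,0), (1,1), (1,2)}
Operation: componentwise addition mod (2, 3)
Entry (a, b) = ((a₁+b₁) mod 2, (a₂+b₂) mod 3)

Cayley table:
      | (0,0) | (0,1) | (0,2) | (1,0) | (1,1) | (1,2)
(0,0) | (0,0) | (0,1) | (0,2) | (1,0) | (1,1) | (1,2)
(0,1) | (0,1) | (0,2) | (0,0) | (1,1) | (1,2) | (1,0)
(0,2) | (0,2) | (0,0) | (0,1) | (1,2) | (1,0) | (1,1)
(1,0) | (1,0) | (1,1) | (1,2) | (0,0) | (0,1) | (0,2)
(1,1) | (1,1) | (1,2) | (1,0) | (0,1) | (0,2) | (0,0)
(1,2) | (1,2) | (1,0) | (1,1) | (0,2) | (0,0) | (0,1)


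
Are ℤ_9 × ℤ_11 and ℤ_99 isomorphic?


Comparing ℤ_9 × ℤ_11 and ℤ_99:
gcd(9,11) = 1, so ℤ_9 × ℤ_11 ≅ ℤ_99 (CRT)

Yes, ℤ_9 × ℤ_11 ≅ ℤ_99


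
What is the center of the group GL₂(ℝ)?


Z(G) = {g ∈ G | gx = xg for all x ∈ G}
Only scalar multiples of the identity commute with all invertible matrices

Z(GL₂(ℝ)) = {aI : a ∈ ℝ, a ≠ 0}


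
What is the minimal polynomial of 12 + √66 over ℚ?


Let α = 12 + √66. Then α - 12 = √66, so (α - 12)² = 66, giving α² - 24α + 78 = 0. Degree 2 and α ∉ ℚ, so this is the minimal polynomial.

Minimal polynomial: x² - 24x + 78


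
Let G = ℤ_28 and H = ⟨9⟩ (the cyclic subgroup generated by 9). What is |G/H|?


|⟨9⟩| = n / gcd(9, 28) = 28 / 1 = 28
H is normal (ℤ_28 is abelian).
|G/H| = |G| / |H| = 28 / 28 = 1

|G/H| = 1


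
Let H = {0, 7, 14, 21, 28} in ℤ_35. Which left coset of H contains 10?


10 + H = {10 + h (mod 35) : h ∈ H}
10+0=10, 10+7=17, 10+14=24, 10+21=31, 10+28=3
10 + H = {3, 10, 17, 24, 31} = 3 + H

10 + H = {3, 10, 17, 24, 31}


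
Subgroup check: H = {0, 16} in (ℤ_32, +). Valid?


Subgroup test for H = {0, 16} in (ℤ_32, +):
(1) 0 ∈ H? Yes
(2) Closure: for all a,b ∈ H, (a+b) mod 32 ∈ H? Yes
(3) Inverses: for all a ∈ H, -a mod 32 ∈ H? Yes

Yes, H is a subgroup of ℤ_32


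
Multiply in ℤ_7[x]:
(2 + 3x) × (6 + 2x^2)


Expand and collect like terms; reduce coefficients mod 7:
x^0: 2·6 = 12 ≡ 5 (mod 7)
x^1: 2·0 + 3·6 = 18 ≡ 4 (mod 7)
x^2: 2·2 + 3·0 = 4 ≡ 4 (mod 7)
x^3: 3·2 = 6 ≡ 6 (mod 7)
Result: 5 + 4x + 4x^2 + 6x^3

f · g = 5 + 4x + 4x^2 + 6x^3


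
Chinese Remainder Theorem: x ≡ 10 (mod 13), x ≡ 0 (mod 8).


m₁ = 13, m₂ = 8, gcd = 1, so CRT applies. M = m₁·m₂ = 104
Let M₁ = M/m₁ = 8, M₂ = M/m₂ = 13
Find y₁ ≡ M₁⁻¹ (mod m₁): 8⁻¹ ≡ 5 (mod 13)
Find y₂ ≡ M₂⁻¹ (mod m₂): 13⁻¹ ≡ 5 (mod 8)
x = a₁·M₁·y₁ + a₂·M₂·y₂ = 10·8·5 + 0·13·5 = 400
Reduce mod 104: x ≡ 88
Check: 88 mod 13 = 10 ✓, 88 mod 8 = 0 ✓

x ≡ 88 (mod 104)


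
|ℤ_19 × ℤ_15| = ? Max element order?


|ℤ_19 × ℤ_15| = 19 × 15 = 285
Max element order = lcm(19,15) = 285
Cyclic? Yes (gcd=1)

|ℤ_19×ℤ_15| = 285, max element order = 285


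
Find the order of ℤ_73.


ℤ_n has n elements.

|ℤ_73| = 73


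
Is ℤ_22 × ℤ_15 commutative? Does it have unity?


Direct product ring; commutative with unity (1,1); but (1,0)·(0,1) = (0,0) gives zero divisors, so not an integral domain
Commutative: Yes
Integral domain: No
Has unity: Yes

ℤ_22 × ℤ_15: Commutative=Yes, Unity=Yes


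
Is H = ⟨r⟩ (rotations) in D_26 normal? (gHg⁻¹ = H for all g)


H = ⟨r⟩ (rotations) in D_26
The rotation subgroup ⟨r⟩ has index 2 in D_26, so it is normal

Yes, normal subgroup


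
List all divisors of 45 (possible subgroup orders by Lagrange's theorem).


Lagrange's theorem: |H| divides |G|
|G| = 45
Divisors of 45: 1, 3, 5, 9, 15, 45

Possible subgroup orders: {1, 3, 5, 9, 15, 45}


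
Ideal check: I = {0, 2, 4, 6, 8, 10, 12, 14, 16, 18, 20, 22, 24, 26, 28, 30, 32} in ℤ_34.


Check ideal conditions for I = {0, 2, 4, 6, 8, 10, 12, 14, 16, 18, 20, 22, 24, 26, 28, 30, 32} in ℤ_34:
(1) I is an additive subgroup? Yes
(2) For r ∈ ℤ_34 and a ∈ I: r·a ∈ I? Yes

Yes, I is an ideal of ℤ_34


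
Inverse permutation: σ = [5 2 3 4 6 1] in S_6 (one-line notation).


To find σ⁻¹, swap domain and range:
σ(1) = 5 → σ⁻¹(5) = 1
σ(2) = 2 → σ⁻¹(2) = 2
σ(3) = 3 → σ⁻¹(3) = 3
σ(4) = 4 → σ⁻¹(4) = 4
σ(5) = 6 → σ⁻¹(6) = 5
σ(6) = 1 → σ⁻¹(1) = 6

σ⁻¹ = [6 2 3 4 1 5]


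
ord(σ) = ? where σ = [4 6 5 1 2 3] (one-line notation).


Cycle decomposition: (1 4) (2 6 3 5)
Cycle lengths: 2, 4
Order = lcm(2, 4) = 4

ord(σ) = 4


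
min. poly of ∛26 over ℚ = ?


∛26 satisfies x³ - 26 = 0, irreducible over ℚ (no rational root; 26 is not a perfect cube)

Minimal polynomial: x³ - 26


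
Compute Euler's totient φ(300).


Factor n: 300 = 2^2 × 3 × 5^2
φ(n) = n · ∏(1 - 1/p) over distinct primes p | n
φ(300) = 300 · (1 - 1/2) · (1 - 1/3) · (1 - 1/5) = 80

φ(300) = 80


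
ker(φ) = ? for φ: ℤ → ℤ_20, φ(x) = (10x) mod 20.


Kernel = preimage of identity
ker(φ) = {x ∈ ℤ : 10x ≡ 0 (mod 20)}. gcd(10,20) = 10, so 10x ≡ 0 (mod 20) ⟺ x ≡ 0 (mod 20/10 = 2). Hence ker(φ) = 2ℤ

ker(φ) = 2ℤ


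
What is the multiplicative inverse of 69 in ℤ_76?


Use the extended Euclidean algorithm to write 1 = 69·s + 76·t; then s mod 76 is the inverse.
Euclidean algorithm:
  69 = 0·76 + 69
  76 = 1·69 + 7
  69 = 9·7 + 6
  7 = 1·6 + 1
  6 = 6·1 + 0
gcd(69,76) = 1
Back-substitution gives: 69·(-11) + 76·(10) = 1
So 69⁻¹ ≡ -11 ≡ 65 (mod 76)
Check: 69 × 65 = 4485 ≡ 1 (mod 76) ✓

69⁻¹ ≡ 65 (mod 76)


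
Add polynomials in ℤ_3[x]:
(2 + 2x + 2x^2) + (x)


Add coefficients mod 3:
x^0: 2 + 0 = 2 (mod 3)
x^1: 2 + 1 = 0 (mod 3)
x^2: 2 + 0 = 2 (mod 3)
Result: 2 + 2x^2

f + g = 2 + 2x^2


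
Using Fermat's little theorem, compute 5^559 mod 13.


Fermat's little theorem: if p is prime and gcd(a,p)=1, then a^(p-1) ≡ 1 (mod p)
p = 13 is prime, gcd(5,13) = 1
Reduce exponent: 559 mod 12 = 7
So 5^559 ≡ 5^7 (mod 13)
5^7 mod 13 = 8

5^559 ≡ 8 (mod 13)


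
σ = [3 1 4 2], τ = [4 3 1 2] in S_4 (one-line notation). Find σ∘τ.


σ∘τ: apply τ first, then σ
1 →τ 4 →σ 2
2 →τ 3 →σ 4
3 →τ 1 →σ 3
4 →τ 2 →σ 1

σ∘τ = [2 4 3 1]


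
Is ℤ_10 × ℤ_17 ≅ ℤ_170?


Comparing ℤ_10 × ℤ_17 and ℤ_170:
gcd(10,17) = 1, so ℤ_10 × ℤ_17 ≅ ℤ_170 (CRT)

Yes, ℤ_10 × ℤ_17 ≅ ℤ_170


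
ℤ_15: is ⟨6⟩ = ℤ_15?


g generates ℤ_n iff gcd(g, n) = 1
gcd(6, 15) = 3
Since gcd = 3 ≠ 1, ⟨6⟩ has order 5 < 15, so 6 is not a generator.

No, 6 does not generate ℤ_15


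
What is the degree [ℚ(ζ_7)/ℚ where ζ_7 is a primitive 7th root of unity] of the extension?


[ℚ(ζ_n):ℚ] = deg Φ_n(x) = φ(n). Here φ(7) = 6

[ℚ(ζ_7)/ℚ where ζ_7 is a primitive 7th root of unity] = 6


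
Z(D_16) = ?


Z(G) = {g ∈ G | gx = xg for all x ∈ G}
For even n, Z(D_n) = {e, r^(n/2)}: the 180° rotation r^8 commutes with every reflection and rotation

Z(D_16) = {e, r^8}


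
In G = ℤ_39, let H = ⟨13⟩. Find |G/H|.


|⟨13⟩| = n / gcd(13, 39) = 39 / 13 = 3
H is normal (ℤ_39 is abelian).
|G/H| = |G| / |H| = 39 / 3 = 13

|G/H| = 13


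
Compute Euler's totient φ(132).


Factor n: 132 = 2^2 × 3 × 11
φ(n) = n · ∏(1 - 1/p) over distinct primes p | n
φ(132) = 132 · (1 - 1/2) · (1 - 1/3) · (1 - 1/11) = 40

φ(132) = 40


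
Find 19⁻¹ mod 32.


Use the extended Euclidean algorithm to write 1 = 19·s + 32·t; then s mod 32 is the inverse.
Euclidean algorithm:
  19 = 0·32 + 19
  32 = 1·19 + 13
  19 = 1·13 + 6
  13 = 2·6 + 1
  6 = 6·1 + 0
gcd(19,32) = 1
Back-substitution gives: 19·(-5) + 32·(3) = 1
So 19⁻¹ ≡ -5 ≡ 27 (mod 32)
Check: 19 × 27 = 513 ≡ 1 (mod 32) ✓

19⁻¹ ≡ 27 (mod 32)


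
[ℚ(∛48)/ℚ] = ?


∛48 has minimal polynomial x³ - 48 (irreducible over ℚ since 48 is not a perfect cube)

[ℚ(∛48)/ℚ] = 3


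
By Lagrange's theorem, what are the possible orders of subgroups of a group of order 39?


Lagrange's theorem: |H| divides |G|
|G| = 39
Divisors of 39: 1, 3, 13, 39

Possible subgroup orders: {1, 3, 13, 39}


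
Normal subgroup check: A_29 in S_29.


H = A_29 in S_29
A_29 has index 2 in S_29, and every subgroup of index 2 is normal

Yes, normal subgroup


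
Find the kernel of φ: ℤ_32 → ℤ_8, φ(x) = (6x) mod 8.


Kernel = preimage of identity
ker(φ) = {x ∈ ℤ_32 : 6x ≡ 0 (mod 8)}. Since 8 | 32, φ is well-defined. The kernel is the cyclic subgroup ⟨4⟩ of ℤ_32 (order 8), i.e. {0, 4, 8, 12, 16, 20, 24, 28}

ker(φ) = {0, 4, 8, 12, 16, 20, 24, 28}


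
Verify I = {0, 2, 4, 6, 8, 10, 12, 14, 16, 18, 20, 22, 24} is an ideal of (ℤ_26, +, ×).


Check ideal conditions for I = {0, 2, 4, 6, 8, 10, 12, 14, 16, 18, 20, 22, 24} in ℤ_26:
(1) I is an additive subgroup? Yes
(2) For r ∈ ℤ_26 and a ∈ I: r·a ∈ I? Yes

Yes, I is an ideal of ℤ_26


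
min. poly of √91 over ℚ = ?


√91 satisfies x² - 91 = 0, irreducible over ℚ since 91 is squarefree

Minimal polynomial: x² - 91


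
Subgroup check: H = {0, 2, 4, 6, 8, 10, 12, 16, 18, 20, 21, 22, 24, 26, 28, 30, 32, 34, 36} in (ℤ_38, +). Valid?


Subgroup test for H = {0, 2, 4, 6, 8, 10, 12, 16, 18, 20, 21, 22, 24, 26, 28, 30, 32, 34, 36} in (ℤ_38, +):
(1) 0 ∈ H? Yes
(2) Closure: for all a,b ∈ H, (a+b) mod 38 ∈ H? No  [counterexample: 2 + 12 = 14 ∉ H]
(3) Inverses: for all a ∈ H, -a mod 38 ∈ H? No

No, H is not a subgroup of ℤ_38


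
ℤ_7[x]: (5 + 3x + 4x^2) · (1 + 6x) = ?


Expand and collect like terms; reduce coefficients mod 7:
x^0: 5·1 = 5 ≡ 5 (mod 7)
x^1: 5·6 + 3·1 = 33 ≡ 5 (mod 7)
x^2: 3·6 + 4·1 = 22 ≡ 1 (mod 7)
x^3: 4·6 = 24 ≡ 3 (mod 7)
Result: 5 + 5x + x^2 + 3x^3

f · g = 5 + 5x + x^2 + 3x^3


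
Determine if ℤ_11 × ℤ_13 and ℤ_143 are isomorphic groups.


Comparing ℤ_11 × ℤ_13 and ℤ_143:
gcd(11,13) = 1, so ℤ_11 × ℤ_13 ≅ ℤ_143 (CRT)

Yes, ℤ_11 × ℤ_13 ≅ ℤ_143


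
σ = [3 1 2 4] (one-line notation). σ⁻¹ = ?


To find σ⁻¹, swap domain and range:
σ(1) = 3 → σ⁻¹(3) = 1
σ(2) = 1 → σ⁻¹(1) = 2
σ(3) = 2 → σ⁻¹(2) = 3
σ(4) = 4 → σ⁻¹(4) = 4

σ⁻¹ = [2 3 1 4]


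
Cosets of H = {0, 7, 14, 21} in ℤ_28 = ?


H = {0, 7, 14, 21}, |H| = 4
Number of cosets = |G|/|H| = 28/4 = 7
0 + H = {0, 7, 14, 21}
1 + H = {1, 8, 15, 22}
2 + H = {2, 9, 16, 23}
3 + H = {3, 10, 17, 24}
4 + H = {4, 11, 18, 25}
5 + H = {5, 12, 19, 26}
6 + H = {6, 13, 20, 27}

Cosets: 0+H={0,7,14,21}; 1+H={1,8,15,22}; 2+H={2,9,16,23}; 3+H={3,10,17,24}; 4+H={4,11,18,25}; 5+H={5,12,19,26}; 6+H={6,13,20,27}


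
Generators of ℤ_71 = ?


g generates ℤ_n iff gcd(g,n) = 1
Prime factors of 71: 71
Generators are g ∈ {1,...,70} not divisible by any of these primes.
Generators: {1, 2, 3, 4, 5, 6, 7, 8, 9, 10, 11, 12, 13, 14, 15, 16, 17, 18, 19, 20, 21, 22, 23, 24, 25, 26, 27, 28, 29, 30, 31, 32, 33, 34, 35, 36, 37, 38, 39, 40, 41, 42, 43, 44, 45, 46, 47, 48, 49, 50, 51, 52, 53, 54, 55, 56, 57, 58, 59, 60, 61, 62, 63, 64, 65, 66, 67, 68, 69, 70}
Number of generators = φ(71) = 70

Generators of ℤ_71 = {1, 2, 3, 4, 5, 6, 7, 8, 9, 10, 11, 12, 13, 14, 15, 16, 17, 18, 19, 20, 21, 22, 23, 24, 25, 26, 27, 28, 29, 30, 31, 32, 33, 34, 35, 36, 37, 38, 39, 40, 41, 42, 43, 44, 45, 46, 47, 48, 49, 50, 51, 52, 53, 54, 55, 56, 57, 58, 59, 60, 61, 62, 63, 64, 65, 66, 67, 68, 69, 70}


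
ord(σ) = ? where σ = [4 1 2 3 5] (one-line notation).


Cycle decomposition: (1 4 3 2)
Cycle lengths: 4
Order = lcm(4) = 4

ord(σ) = 4


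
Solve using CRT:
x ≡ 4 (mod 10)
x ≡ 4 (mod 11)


m₁ = 10, m₂ = 11, gcd = 1, so CRT applies. M = m₁·m₂ = 110
Let M₁ = M/m₁ = 11, M₂ = M/m₂ = 10
Find y₁ ≡ M₁⁻¹ (mod m₁): 11⁻¹ ≡ 1 (mod 10)
Find y₂ ≡ M₂⁻¹ (mod m₂): 10⁻¹ ≡ 10 (mod 11)
x = a₁·M₁·y₁ + a₂·M₂·y₂ = 4·11·1 + 4·10·10 = 444
Reduce mod 110: x ≡ 4
Check: 4 mod 10 = 4 ✓, 4 mod 11 = 4 ✓

x ≡ 4 (mod 110)


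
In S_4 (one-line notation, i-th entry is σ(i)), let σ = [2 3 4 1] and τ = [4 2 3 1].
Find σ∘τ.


σ∘τ: apply τ first, then σ
1 →τ 4 →σ 1
2 →τ 2 →σ 3
3 →τ 3 →σ 4
4 →τ 1 →σ 2

σ∘τ = [1 3 4 2]


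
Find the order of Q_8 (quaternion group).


Q_8 = {±1, ±i, ±j, ±k}
|Q_8| = 8

|Q_8 (quaternion group)| = 8


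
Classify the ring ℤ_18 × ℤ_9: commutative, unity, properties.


Direct product ring; commutative with unity (1,1); but (1,0)·(0,1) = (0,0) gives zero divisors, so not an integral domain
Commutative: Yes
Integral domain: No
Has unity: Yes

ℤ_18 × ℤ_9: Commutative=Yes, Unity=Yes


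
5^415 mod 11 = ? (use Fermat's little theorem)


Fermat's little theorem: if p is prime and gcd(a,p)=1, then a^(p-1) ≡ 1 (mod p)
p = 11 is prime, gcd(5,11) = 1
Reduce exponent: 415 mod 10 = 5
So 5^415 ≡ 5^5 (mod 11)
5^5 mod 11 = 1

5^415 ≡ 1 (mod 11)


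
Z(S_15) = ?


Z(G) = {g ∈ G | gx = xg for all x ∈ G}
S_n is non-abelian for n ≥ 3; Z(S_15) is trivial

Z(S_15) = {e}


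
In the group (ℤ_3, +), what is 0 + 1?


Operation: addition mod 3
0 + 1 = (a + b) mod 3 with a = 0, b = 1

0 + 1 = 1


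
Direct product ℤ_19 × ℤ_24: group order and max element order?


|ℤ_19 × ℤ_24| = 19 × 24 = 456
Max element order = lcm(19,24) = 456
Cyclic? Yes (gcd=1)

|ℤ_19×ℤ_24| = 456, max element order = 456


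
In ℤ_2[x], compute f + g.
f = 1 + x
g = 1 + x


Add coefficients mod 2:
x^0: 1 + 1 = 0 (mod 2)
x^1: 1 + 1 = 0 (mod 2)
Result: 0

f + g = 0


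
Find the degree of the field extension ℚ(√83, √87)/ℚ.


[ℚ(√83,√87):ℚ] = [ℚ(√83,√87):ℚ(√83)]·[ℚ(√83):ℚ] = 2·2 = 4

[ℚ(√83, √87)/ℚ] = 4


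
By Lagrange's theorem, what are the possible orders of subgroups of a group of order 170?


Lagrange's theorem: |H| divides |G|
|G| = 170
Divisors of 170: 1, 2, 5, 10, 17, 34, 85, 170

Possible subgroup orders: {1, 2, 5, 10, 17, 34, 85, 170}


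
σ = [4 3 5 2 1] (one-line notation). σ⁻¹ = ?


To find σ⁻¹, swap domain and range:
σ(1) = 4 → σ⁻¹(4) = 1
σ(2) = 3 → σ⁻¹(3) = 2
σ(3) = 5 → σ⁻¹(5) = 3
σ(4) = 2 → σ⁻¹(2) = 4
σ(5) = 1 → σ⁻¹(1) = 5

σ⁻¹ = [5 4 2 1 3]


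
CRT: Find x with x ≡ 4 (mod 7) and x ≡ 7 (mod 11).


m₁ = 7, m₂ = 11, gcd = 1, so CRT applies. M = m₁·m₂ = 77
Let M₁ = M/m₁ = 11, M₂ = M/m₂ = 7
Find y₁ ≡ M₁⁻¹ (mod m₁): 11⁻¹ ≡ 2 (mod 7)
Find y₂ ≡ M₂⁻¹ (mod m₂): 7⁻¹ ≡ 8 (mod 11)
x = a₁·M₁·y₁ + a₂·M₂·y₂ = 4·11·2 + 7·7·8 = 480
Reduce mod 77: x ≡ 18
Check: 18 mod 7 = 4 ✓, 18 mod 11 = 7 ✓

x ≡ 18 (mod 77)


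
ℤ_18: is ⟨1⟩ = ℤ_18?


g generates ℤ_n iff gcd(g, n) = 1
gcd(1, 18) = 1
Since gcd = 1, 1 is a generator.

Yes, 1 generates ℤ_18


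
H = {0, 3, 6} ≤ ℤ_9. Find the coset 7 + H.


7 + H = {7 + h (mod 9) : h ∈ H}
7+0=7, 7+3=1, 7+6=4
7 + H = {1, 4, 7} = 1 + H

7 + H = {1, 4, 7}


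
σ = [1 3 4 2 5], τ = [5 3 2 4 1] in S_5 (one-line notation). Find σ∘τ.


σ∘τ: apply τ first, then σ
1 →τ 5 →σ 5
2 →τ 3 →σ 4
3 →τ 2 →σ 3
4 →τ 4 →σ 2
5 →τ 1 →σ 1

σ∘τ = [5 4 3 2 1]


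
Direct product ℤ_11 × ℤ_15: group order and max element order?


|ℤ_11 × ℤ_15| = 11 × 15 = 165
Max element order = lcm(11,15) = 165
Cyclic? Yes (gcd=1)

|ℤ_11×ℤ_15| = 165, max element order = 165


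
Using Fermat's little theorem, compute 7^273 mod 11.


Fermat's little theorem: if p is prime and gcd(a,p)=1, then a^(p-1) ≡ 1 (mod p)
p = 11 is prime, gcd(7,11) = 1
Reduce exponent: 273 mod 10 = 3
So 7^273 ≡ 7^3 (mod 11)
7^3 mod 11 = 2

7^273 ≡ 2 (mod 11)


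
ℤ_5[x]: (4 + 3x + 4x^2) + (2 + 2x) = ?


Add coefficients mod 5:
x^0: 4 + 2 = 1 (mod 5)
x^1: 3 + 2 = 0 (mod 5)
x^2: 4 + 0 = 4 (mod 5)
Result: 1 + 4x^2

f + g = 1 + 4x^2


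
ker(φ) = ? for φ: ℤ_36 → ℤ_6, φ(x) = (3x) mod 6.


Kernel = preimage of identity
ker(φ) = {x ∈ ℤ_36 : 3x ≡ 0 (mod 6)}. Since 6 | 36, φ is well-defined. The kernel is the cyclic subgroup ⟨2⟩ of ℤ_36 (order 18), i.e. {0, 2, 4, 6, 8, 10, 12, 14, 16, 18, 20, 22, 24, 26, 28, 30, 32, 34}

ker(φ) = {0, 2, 4, 6, 8, 10, 12, 14, 16, 18, 20, 22, 24, 26, 28, 30, 32, 34}


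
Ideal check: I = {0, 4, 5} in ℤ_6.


Check ideal conditions for I = {0, 4, 5} in ℤ_6:
(1) I is an additive subgroup? No
(2) For r ∈ ℤ_6 and a ∈ I: r·a ∈ I? No  [counterexample: r=2, a=4, r·a mod 6 = 2 ∉ I]

No, I is not an ideal of ℤ_6


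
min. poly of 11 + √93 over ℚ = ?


Let α = 11 + √93. Then α - 11 = √93, so (α - 11)² = 93, giving α² - 22α + 28 = 0. Degree 2 and α ∉ ℚ, so this is the minimal polynomial.

Minimal polynomial: x² - 22x + 28


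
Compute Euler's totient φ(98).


Factor n: 98 = 2 × 7^2
φ(n) = n · ∏(1 - 1/p) over distinct primes p | n
φ(98) = 98 · (1 - 1/2) · (1 - 1/7) = 42

φ(98) = 42


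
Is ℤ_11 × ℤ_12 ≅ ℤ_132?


Comparing ℤ_11 × ℤ_12 and ℤ_132:
gcd(11,12) = 1, so ℤ_11 × ℤ_12 ≅ ℤ_132 (CRT)

Yes, ℤ_11 × ℤ_12 ≅ ℤ_132


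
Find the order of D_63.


|D_n| = 2n (n rotations and n reflections)
|D_63| = 2×63 = 126

|D_63| = 126


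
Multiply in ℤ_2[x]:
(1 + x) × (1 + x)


Expand and collect like terms; reduce coefficients mod 2:
x^0: 1·1 = 1 ≡ 1 (mod 2)
x^1: 1·1 + 1·1 = 2 ≡ 0 (mod 2)
x^2: 1·1 = 1 ≡ 1 (mod 2)
Result: 1 + x^2

f · g = 1 + x^2


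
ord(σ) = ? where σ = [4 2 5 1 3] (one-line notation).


Cycle decomposition: (1 4) (3 5)
Cycle lengths: 2, 2
Order = lcm(2, 2) = 2

ord(σ) = 2


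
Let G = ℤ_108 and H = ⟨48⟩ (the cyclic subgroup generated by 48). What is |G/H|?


|⟨48⟩| = n / gcd(48, 108) = 108 / 12 = 9
H is normal (ℤ_108 is abelian).
|G/H| = |G| / |H| = 108 / 9 = 12

|G/H| = 12


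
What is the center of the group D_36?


Z(G) = {g ∈ G | gx = xg for all x ∈ G}
For even n, Z(D_n) = {e, r^(n/2)}: the 180° rotation r^18 commutes with every reflection and rotation

Z(D_36) = {e, r^18}


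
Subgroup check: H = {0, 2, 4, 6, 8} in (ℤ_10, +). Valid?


Subgroup test for H = {0, 2, 4, 6, 8} in (ℤ_10, +):
(1) 0 ∈ H? Yes
(2) Closure: for all a,b ∈ H, (a+b) mod 10 ∈ H? Yes
(3) Inverses: for all a ∈ H, -a mod 10 ∈ H? Yes

Yes, H is a subgroup of ℤ_10


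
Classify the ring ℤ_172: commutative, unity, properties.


ℤ_172 is a commutative ring with unity 1; 172 = 2×86 is composite, so 2·86 ≡ 0 gives zero divisors (not an integral domain)
Commutative: Yes
Integral domain: No
Has unity: Yes

ℤ_172: Commutative=Yes, Unity=Yes


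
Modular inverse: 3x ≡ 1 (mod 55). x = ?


Use the extended Euclidean algorithm to write 1 = 3·s + 55·t; then s mod 55 is the inverse.
Euclidean algorithm:
  3 = 0·55 + 3
  55 = 18·3 + 1
  3 = 3·1 + 0
gcd(3,55) = 1
Back-substitution gives: 3·(-18) + 55·(1) = 1
So 3⁻¹ ≡ -18 ≡ 37 (mod 55)
Check: 3 × 37 = 111 ≡ 1 (mod 55) ✓

3⁻¹ ≡ 37 (mod 55)


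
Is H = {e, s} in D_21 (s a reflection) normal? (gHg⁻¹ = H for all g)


H = {e, s} in D_21 (s a reflection)
r·s·r⁻¹ = sr⁻² ≠ s for n ≥ 3, so {e, s} is not closed under conjugation

No, not a normal subgroup


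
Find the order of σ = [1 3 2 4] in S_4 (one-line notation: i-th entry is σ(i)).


Cycle decomposition: (2 3)
Cycle lengths: 2
Order = lcm(2) = 2

ord(σ) = 2


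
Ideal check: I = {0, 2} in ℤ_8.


Check ideal conditions for I = {0, 2} in ℤ_8:
(1) I is an additive subgroup? No
(2) For r ∈ ℤ_8 and a ∈ I: r·a ∈ I? No  [counterexample: r=2, a=2, r·a mod 8 = 4 ∉ I]

No, I is not an ideal of ℤ_8


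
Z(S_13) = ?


Z(G) = {g ∈ G | gx = xg for all x ∈ G}
S_n is non-abelian for n ≥ 3; Z(S_13) is trivial

Z(S_13) = {e}


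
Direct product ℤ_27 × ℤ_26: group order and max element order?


|ℤ_27 × ℤ_26| = 27 × 26 = 702
Max element order = lcm(27,26) = 702
Cyclic? Yes (gcd=1)

|ℤ_27×ℤ_26| = 702, max element order = 702


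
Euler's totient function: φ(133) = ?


Factor n: 133 = 7 × 19
φ(n) = n · ∏(1 - 1/p) over distinct primes p | n
φ(133) = 133 · (1 - 1/7) · (1 - 1/19) = 108

φ(133) = 108


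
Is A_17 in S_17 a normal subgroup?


H = A_17 in S_17
A_17 has index 2 in S_17, and every subgroup of index 2 is normal

Yes, normal subgroup


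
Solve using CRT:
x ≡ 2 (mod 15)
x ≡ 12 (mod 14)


m₁ = 15, m₂ = 14, gcd = 1, so CRT applies. M = m₁·m₂ = 210
Let M₁ = M/m₁ = 14, M₂ = M/m₂ = 15
Find y₁ ≡ M₁⁻¹ (mod m₁): 14⁻¹ ≡ 14 (mod 15)
Find y₂ ≡ M₂⁻¹ (mod m₂): 15⁻¹ ≡ 1 (mod 14)
x = a₁·M₁·y₁ + a₂·M₂·y₂ = 2·14·14 + 12·15·1 = 572
Reduce mod 210: x ≡ 152
Check: 152 mod 15 = 2 ✓, 152 mod 14 = 12 ✓

x ≡ 152 (mod 210)


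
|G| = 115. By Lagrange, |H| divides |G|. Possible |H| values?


Lagrange's theorem: |H| divides |G|
|G| = 115
Divisors of 115: 1, 5, 23, 115

Possible subgroup orders: {1, 5, 23, 115}


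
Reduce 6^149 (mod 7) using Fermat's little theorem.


Fermat's little theorem: if p is prime and gcd(a,p)=1, then a^(p-1) ≡ 1 (mod p)
p = 7 is prime, gcd(6,7) = 1
Reduce exponent: 149 mod 6 = 5
So 6^149 ≡ 6^5 (mod 7)
6^5 mod 7 = 6

6^149 ≡ 6 (mod 7)


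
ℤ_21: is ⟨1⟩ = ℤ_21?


g generates ℤ_n iff gcd(g, n) = 1
gcd(1, 21) = 1
Since gcd = 1, 1 is a generator.

Yes, 1 generates ℤ_21


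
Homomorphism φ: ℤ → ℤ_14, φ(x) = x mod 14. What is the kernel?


Kernel = preimage of identity
ker(φ) = {x ∈ ℤ : x ≡ 0 (mod 14)} = 14ℤ = {0, ±14, ±28, ...}

ker(φ) = 14ℤ


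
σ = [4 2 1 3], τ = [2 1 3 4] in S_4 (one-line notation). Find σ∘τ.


σ∘τ: apply τ first, then σ
1 →τ 2 →σ 2
2 →τ 1 →σ 4
3 →τ 3 →σ 1
4 →τ 4 →σ 3

σ∘τ = [2 4 1 3]


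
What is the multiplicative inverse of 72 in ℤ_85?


Use the extended Euclidean algorithm to write 1 = 72·s + 85·t; then s mod 85 is the inverse.
Euclidean algorithm:
  72 = 0·85 + 72
  85 = 1·72 + 13
  72 = 5·13 + 7
  13 = 1·7 + 6
  7 = 1·6 + 1
  6 = 6·1 + 0
gcd(72,85) = 1
Back-substitution gives: 72·(13) + 85·(-11) = 1
So 72⁻¹ ≡ 13 ≡ 13 (mod 85)
Check: 72 × 13 = 936 ≡ 1 (mod 85) ✓

72⁻¹ ≡ 13 (mod 85)


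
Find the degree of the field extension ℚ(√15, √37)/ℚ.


[ℚ(√15,√37):ℚ] = [ℚ(√15,√37):ℚ(√15)]·[ℚ(√15):ℚ] = 2·2 = 4

[ℚ(√15, √37)/ℚ] = 4


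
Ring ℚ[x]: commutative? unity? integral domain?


Polynomial ring over ℚ (an integral domain) is a commutative integral domain with unity 1
Commutative: Yes
Integral domain: Yes
Has unity: Yes

ℚ[x]: Commutative=Yes, Unity=Yes


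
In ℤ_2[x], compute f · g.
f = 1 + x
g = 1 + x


Expand and collect like terms; reduce coefficients mod 2:
x^0: 1·1 = 1 ≡ 1 (mod 2)
x^1: 1·1 + 1·1 = 2 ≡ 0 (mod 2)
x^2: 1·1 = 1 ≡ 1 (mod 2)
Result: 1 + x^2

f · g = 1 + x^2


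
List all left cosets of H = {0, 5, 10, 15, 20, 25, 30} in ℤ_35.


H = {0, 5, 10, 15, 20, 25, 30}, |H| = 7
Number of cosets = |G|/|H| = 35/7 = 5
0 + H = {0, 5, 10, 15, 20, 25, 30}
1 + H = {1, 6, 11, 16, 21, 26, 31}
2 + H = {2, 7, 12, 17, 22, 27, 32}
3 + H = {3, 8, 13, 18, 23, 28, 33}
4 + H = {4, 9, 14, 19, 24, 29, 34}

Cosets: 0+H={0,5,10,15,20,25,30}; 1+H={1,6,11,16,21,26,31}; 2+H={2,7,12,17,22,27,32}; 3+H={3,8,13,18,23,28,33}; 4+H={4,9,14,19,24,29,34}


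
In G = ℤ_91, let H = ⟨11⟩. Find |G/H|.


|⟨11⟩| = n / gcd(11, 91) = 91 / 1 = 91
H is normal (ℤ_91 is abelian).
|G/H| = |G| / |H| = 91 / 91 = 1

|G/H| = 1


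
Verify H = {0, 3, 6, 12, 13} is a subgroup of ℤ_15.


Subgroup test for H = {0, 3, 6, 12, 13} in (ℤ_15, +):
(1) 0 ∈ H? Yes
(2) Closure: for all a,b ∈ H, (a+b) mod 15 ∈ H? No  [counterexample: 3 + 6 = 9 ∉ H]
(3) Inverses: for all a ∈ H, -a mod 15 ∈ H? No

No, H is not a subgroup of ℤ_15


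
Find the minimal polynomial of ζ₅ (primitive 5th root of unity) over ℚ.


ζ₅ is a root of Φ₅(x) = x⁴ + x³ + x² + x + 1, irreducible over ℚ

Minimal polynomial: x⁴ + x³ + x² + x + 1


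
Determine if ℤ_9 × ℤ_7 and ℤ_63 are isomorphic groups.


Comparing ℤ_9 × ℤ_7 and ℤ_63:
gcd(9,7) = 1, so ℤ_9 × ℤ_7 ≅ ℤ_63 (CRT)

Yes, ℤ_9 × ℤ_7 ≅ ℤ_63


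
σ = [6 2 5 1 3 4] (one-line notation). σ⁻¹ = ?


To find σ⁻¹, swap domain and range:
σ(1) = 6 → σ⁻¹(6) = 1
σ(2) = 2 → σ⁻¹(2) = 2
σ(3) = 5 → σ⁻¹(5) = 3
σ(4) = 1 → σ⁻¹(1) = 4
σ(5) = 3 → σ⁻¹(3) = 5
σ(6) = 4 → σ⁻¹(4) = 6

σ⁻¹ = [4 2 5 6 3 1]


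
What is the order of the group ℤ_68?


ℤ_n has n elements.

|ℤ_68| = 68


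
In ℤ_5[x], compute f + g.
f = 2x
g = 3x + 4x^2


Add coefficients mod 5:
x^0: 0 + 0 = 0 (mod 5)
x^1: 2 + 3 = 0 (mod 5)
x^2: 0 + 4 = 4 (mod 5)
Result: 4x^2

f + g = 4x^2


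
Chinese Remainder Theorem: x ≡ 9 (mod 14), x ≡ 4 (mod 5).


m₁ = 14, m₂ = 5, gcd = 1, so CRT applies. M = m₁·m₂ = 70
Let M₁ = M/m₁ = 5, M₂ = M/m₂ = 14
Find y₁ ≡ M₁⁻¹ (mod m₁): 5⁻¹ ≡ 3 (mod 14)
Find y₂ ≡ M₂⁻¹ (mod m₂): 14⁻¹ ≡ 4 (mod 5)
x = a₁·M₁·y₁ + a₂·M₂·y₂ = 9·5·3 + 4·14·4 = 359
Reduce mod 70: x ≡ 9
Check: 9 mod 14 = 9 ✓, 9 mod 5 = 4 ✓

x ≡ 9 (mod 70)


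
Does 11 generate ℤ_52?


g generates ℤ_n iff gcd(g, n) = 1
gcd(11, 52) = 1
Since gcd = 1, 11 is a generator.

Yes, 11 generates ℤ_52


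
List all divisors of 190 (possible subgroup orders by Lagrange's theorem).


Lagrange's theorem: |H| divides |G|
|G| = 190
Divisors of 190: 1, 2, 5, 10, 19, 38, 95, 190

Possible subgroup orders: {1, 2, 5, 10, 19, 38, 95, 190}


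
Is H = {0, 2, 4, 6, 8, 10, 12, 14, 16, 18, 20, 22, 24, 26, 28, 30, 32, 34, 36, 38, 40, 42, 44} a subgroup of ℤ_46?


Subgroup test for H = {0, 2, 4, 6, 8, 10, 12, 14, 16, 18, 20, 22, 24, 26, 28, 30, 32, 34, 36, 38, 40, 42, 44} in (ℤ_46, +):
(1) 0 ∈ H? Yes
(2) Closure: for all a,b ∈ H, (a+b) mod 46 ∈ H? Yes
(3) Inverses: for all a ∈ H, -a mod 46 ∈ H? Yes

Yes, H is a subgroup of ℤ_46


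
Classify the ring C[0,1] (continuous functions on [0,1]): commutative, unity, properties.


pointwise +,× is commutative with unity (constant 1); but bump functions with disjoint support multiply to 0 — zero divisors, so not an integral domain
Commutative: Yes
Integral domain: No
Has unity: Yes

C[0,1] (continuous functions on [0,1]): Commutative=Yes, Unity=Yes


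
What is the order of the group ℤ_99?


ℤ_n has n elements.

|ℤ_99| = 99


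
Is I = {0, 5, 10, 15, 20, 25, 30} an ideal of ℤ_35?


Check ideal conditions for I = {0, 5, 10, 15, 20, 25, 30} in ℤ_35:
(1) I is an additive subgroup? Yes
(2) For r ∈ ℤ_35 and a ∈ I: r·a ∈ I? Yes

Yes, I is an ideal of ℤ_35


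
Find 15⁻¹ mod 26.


Use the extended Euclidean algorithm to write 1 = 15·s + 26·t; then s mod 26 is the inverse.
Euclidean algorithm:
  15 = 0·26 + 15
  26 = 1·15 + 11
  15 = 1·11 + 4
  11 = 2·4 + 3
  4 = 1·3 + 1
  3 = 3·1 + 0
gcd(15,26) = 1
Back-substitution gives: 15·(7) + 26·(-4) = 1
So 15⁻¹ ≡ 7 ≡ 7 (mod 26)
Check: 15 × 7 = 105 ≡ 1 (mod 26) ✓

15⁻¹ ≡ 7 (mod 26)


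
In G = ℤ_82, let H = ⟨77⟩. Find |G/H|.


|⟨77⟩| = n / gcd(77, 82) = 82 / 1 = 82
H is normal (ℤ_82 is abelian).
|G/H| = |G| / |H| = 82 / 82 = 1

|G/H| = 1


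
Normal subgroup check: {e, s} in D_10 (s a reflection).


H = {e, s} in D_10 (s a reflection)
r·s·r⁻¹ = sr⁻² ≠ s for n ≥ 3, so {e, s} is not closed under conjugation

No, not a normal subgroup


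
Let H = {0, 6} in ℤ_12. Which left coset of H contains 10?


10 + H = {10 + h (mod 12) : h ∈ H}
10+0=10, 10+6=4
10 + H = {4, 10} = 4 + H

10 + H = {4, 10}


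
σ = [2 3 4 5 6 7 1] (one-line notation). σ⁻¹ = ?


To find σ⁻¹, swap domain and range:
σ(1) = 2 → σ⁻¹(2) = 1
σ(2) = 3 → σ⁻¹(3) = 2
σ(3) = 4 → σ⁻¹(4) = 3
σ(4) = 5 → σ⁻¹(5) = 4
σ(5) = 6 → σ⁻¹(6) = 5
σ(6) = 7 → σ⁻¹(7) = 6
σ(7) = 1 → σ⁻¹(1) = 7

σ⁻¹ = [7 1 2 3 4 5 6]


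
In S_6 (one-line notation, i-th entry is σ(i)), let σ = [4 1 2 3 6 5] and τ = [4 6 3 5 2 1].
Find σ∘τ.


σ∘τ: apply τ first, then σ
1 →τ 4 →σ 3
2 →τ 6 →σ 5
3 →τ 3 →σ 2
4 →τ 5 →σ 6
5 →τ 2 →σ 1
6 →τ 1 →σ 4

σ∘τ = [3 5 2 6 1 4]
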